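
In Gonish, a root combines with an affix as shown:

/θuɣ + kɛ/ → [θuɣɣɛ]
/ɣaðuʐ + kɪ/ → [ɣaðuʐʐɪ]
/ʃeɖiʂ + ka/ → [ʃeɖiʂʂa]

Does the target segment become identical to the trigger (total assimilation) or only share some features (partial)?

total assimilation

Comparing underlying and surface forms, /k/ → [ɣ] is the alternation; the neighbouring /ɣ/ is constant.
The output [ɣ] is identical to the trigger /ɣ/ — every feature (place, manner, voicing) has been copied — so this is total assimilation.
The other forms behave the same way: /k/ → [ʐ] after /ʐ/; /k/ → [ʂ] after /ʂ/ — in each case the output is a copy of the preceding consonant.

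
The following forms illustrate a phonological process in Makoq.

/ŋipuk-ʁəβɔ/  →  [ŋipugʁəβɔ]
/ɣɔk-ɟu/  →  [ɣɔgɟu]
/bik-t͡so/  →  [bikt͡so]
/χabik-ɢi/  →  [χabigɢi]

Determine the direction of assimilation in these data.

regressive

Comparing underlying and surface forms, /k/ → [g] is the alternation; the neighbouring /ʁ/ is constant.
The change voiceless → voiced matches the voicing of the following /ʁ/, identifying this as voicing assimilation.
The other alternating forms pattern the same way: /k/ → [g] before /ɟ/ (voiceless → voiced, matching voiced); /k/ → [g] before /ɢ/ (voiceless → voiced, matching voiced) — only voicing changes, and always toward the following segment.
No alternation appears in [bikt͡so]: there the adjacent consonants already agree in voicing (/k/ and /t͡s/ are both voiceless), so this form is consistent with the same rule.
The trigger is the following segment, so the direction is regressive (anticipatory).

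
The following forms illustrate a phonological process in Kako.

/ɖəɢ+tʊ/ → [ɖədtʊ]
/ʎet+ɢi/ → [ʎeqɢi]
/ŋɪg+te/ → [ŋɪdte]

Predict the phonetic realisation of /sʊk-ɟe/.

The data show regressive place assimilation: /ɢ/ → [d] before /t/; /t/ → [q] before /ɢ/; /g/ → [d] before /t/. In each pair only place changes, matching the following consonant, while manner and voice stay constant.
The rule targets /k/ (voiceless velar stop), which sits before the trigger /ɟ/ (palatal).
Changing only its place to palatal gives [c] — the voiceless palatal stop.

[sʊcɟe]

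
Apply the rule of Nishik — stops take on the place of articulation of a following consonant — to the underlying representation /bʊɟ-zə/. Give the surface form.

[bʊdzə]

The rule targets /ɟ/ (voiced palatal stop), which sits before the trigger /z/ (alveolar).
The voiced alveolar stop is [d], so /ɟ/ → [d].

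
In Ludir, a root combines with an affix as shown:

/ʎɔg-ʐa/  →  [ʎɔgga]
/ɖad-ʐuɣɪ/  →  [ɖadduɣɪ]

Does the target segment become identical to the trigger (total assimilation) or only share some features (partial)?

total assimilation

Comparing underlying and surface forms, /ʐ/ → [g] is the alternation; the neighbouring /g/ is constant.
The output [g] is identical to the trigger /g/ — every feature (place, manner, voicing) has been copied — so this is total assimilation.
The other form behaves the same way: /ʐ/ → [d] after /d/ — in each case the output is a copy of the preceding consonant.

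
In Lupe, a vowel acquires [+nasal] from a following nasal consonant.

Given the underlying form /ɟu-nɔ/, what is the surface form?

The vowel /u/ is adjacent to the following nasal /n/, so it acquires [+nasal] and surfaces as [ũ].

[ɟũnɔ]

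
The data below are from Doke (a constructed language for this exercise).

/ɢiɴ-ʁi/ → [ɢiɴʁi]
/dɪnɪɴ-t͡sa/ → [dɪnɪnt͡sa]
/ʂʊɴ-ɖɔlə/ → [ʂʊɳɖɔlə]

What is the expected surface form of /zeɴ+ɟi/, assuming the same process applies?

[zeɲɟi]

The data show regressive place assimilation: /ɴ/ → [n] before /t͡s/; /ɴ/ → [ɳ] before /ɖ/. In each pair only place changes, matching the following consonant, while manner and voice stay constant.
Nothing changes in [ɢiɴʁi]: there the adjacent consonants already agree in place (/ɴ/ and /ʁ/ are both uvular), so this form is consistent with the same rule.
/ɴ/ is a voiced uvular nasal. The following trigger /ɟ/ is palatal, so /ɴ/ must become palatal as well.
Changing only its place to palatal gives [ɲ] — the voiced palatal nasal.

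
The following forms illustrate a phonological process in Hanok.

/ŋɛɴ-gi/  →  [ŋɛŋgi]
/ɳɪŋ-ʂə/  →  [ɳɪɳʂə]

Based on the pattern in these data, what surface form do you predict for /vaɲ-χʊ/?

The data show regressive place assimilation: /ɴ/ → [ŋ] before /g/; /ŋ/ → [ɳ] before /ʂ/. In each pair only place changes, matching the following consonant, while manner and voice stay constant.
The rule targets /ɲ/ (voiced palatal nasal), which sits before the trigger /χ/ (uvular).
Changing only its place to uvular gives [ɴ] — the voiced uvular nasal.

[vaɴχʊ]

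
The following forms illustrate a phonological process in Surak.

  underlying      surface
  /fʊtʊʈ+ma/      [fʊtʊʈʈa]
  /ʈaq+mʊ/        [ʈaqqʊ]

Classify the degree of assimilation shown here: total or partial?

Comparing underlying and surface forms, /m/ → [ʈ] is the alternation; the neighbouring /ʈ/ is constant.
The output [ʈ] is identical to the trigger /ʈ/ — every feature (place, manner, voicing) has been copied — so this is total assimilation.
The remaining alternation confirms this: /m/ → [q] after /q/ — in each case the output is a copy of the preceding consonant.

total assimilation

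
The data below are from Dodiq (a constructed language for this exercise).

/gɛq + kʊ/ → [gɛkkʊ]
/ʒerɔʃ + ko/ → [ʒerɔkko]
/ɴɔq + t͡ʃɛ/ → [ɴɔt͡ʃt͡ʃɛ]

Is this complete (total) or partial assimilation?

total assimilation

Underlying /ʃ/ is realised as [k] next to /k/; /k/ itself does not change.
The output [k] is identical to the trigger /k/ — every feature (place, manner, voicing) has been copied — so this is total assimilation.
The other forms behave the same way: /q/ → [k] before /k/; /q/ → [t͡ʃ] before /t͡ʃ/ — in each case the output is a copy of the following consonant.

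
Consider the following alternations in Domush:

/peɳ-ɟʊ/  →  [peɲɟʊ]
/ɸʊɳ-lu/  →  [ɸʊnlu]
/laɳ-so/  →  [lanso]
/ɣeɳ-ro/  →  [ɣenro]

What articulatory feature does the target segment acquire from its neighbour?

place

Underlying /ɳ/ is realised as [ɲ] next to /ɟ/; /ɟ/ itself does not change.
The change retroflex → palatal matches the place of the following /ɟ/, identifying this as place assimilation.
The same holds elsewhere in the data: /ɳ/ → [n] before /l/ (retroflex → alveolar, matching alveolar); /ɳ/ → [n] before /s/ (retroflex → alveolar, matching alveolar); /ɳ/ → [n] before /r/ (retroflex → alveolar, matching alveolar) — only place changes, and always toward the following segment.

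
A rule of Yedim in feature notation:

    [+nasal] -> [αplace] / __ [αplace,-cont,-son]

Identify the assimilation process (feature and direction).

The rule copies the place features (abbreviated [place]) from the environment onto the target, so the assimilating feature is place.
The conditioning segment sits to the right of the focus bar, meaning the trigger follows the segment that changes — regressive assimilation.

regressive place assimilation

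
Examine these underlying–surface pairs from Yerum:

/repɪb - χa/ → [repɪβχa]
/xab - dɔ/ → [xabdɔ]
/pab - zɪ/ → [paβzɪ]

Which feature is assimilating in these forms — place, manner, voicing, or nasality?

manner

Underlying /b/ is realised as [β] next to /χ/; /χ/ itself does not change.
/b/ is a stop while /χ/ is a fricative; the output [β] is a fricative, matching the trigger — so the feature that spreads is manner.
The other alternating form patterns the same way: /b/ → [β] before /z/ (stop → fricative, matching a fricative) — only manner changes, and always toward the following segment.
No alternation appears in [xabdɔ]: there the adjacent consonants already agree in manner (/b/ and /d/ are both stops), so this form is consistent with the same rule.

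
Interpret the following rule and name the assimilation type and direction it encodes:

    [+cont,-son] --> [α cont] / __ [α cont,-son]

The shared variable α links the value of [cont] on the target to that of the neighbouring obstruent. [cont] distinguishes stops from fricatives — a manner-of-articulation feature — so this is manner assimilation.
Since the environment is written after the underscore, the trigger follows the target; the direction is regressive.

regressive manner assimilation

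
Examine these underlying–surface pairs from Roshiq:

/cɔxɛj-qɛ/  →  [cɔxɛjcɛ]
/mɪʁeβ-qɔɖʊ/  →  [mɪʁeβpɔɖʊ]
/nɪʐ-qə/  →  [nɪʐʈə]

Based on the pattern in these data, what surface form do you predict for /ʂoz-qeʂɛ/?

The data show progressive place assimilation: /q/ → [c] after /j/; /q/ → [p] after /β/; /q/ → [ʈ] after /ʐ/. In each pair only place changes, matching the preceding consonant, while manner and voice stay constant.
The rule targets /q/ (voiceless uvular stop), which sits after the trigger /z/ (alveolar).
A voiceless alveolar stop is [t], so the surface segment is [t].

[ʂozteʂɛ]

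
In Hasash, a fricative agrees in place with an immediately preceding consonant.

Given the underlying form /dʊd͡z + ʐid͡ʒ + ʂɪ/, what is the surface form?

[dʊd͡zzid͡ʒʃɪ]

/ʐ/ is a voiced retroflex fricative. The preceding trigger /d͡z/ is alveolar, so /ʐ/ must become alveolar as well.
A voiced alveolar fricative is [z], so the surface segment is [z].
The same rule applies at the second boundary: /ʂ/ → [ʃ] next to /d͡ʒ/.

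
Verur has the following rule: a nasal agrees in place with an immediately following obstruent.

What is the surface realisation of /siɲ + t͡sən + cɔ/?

[sint͡səɲcɔ]

The rule targets /ɲ/ (voiced palatal nasal), which sits before the trigger /t͡s/ (alveolar).
Changing only its place to alveolar gives [n] — the voiced alveolar nasal.
The same rule applies at the second boundary: /n/ → [ɲ] next to /c/.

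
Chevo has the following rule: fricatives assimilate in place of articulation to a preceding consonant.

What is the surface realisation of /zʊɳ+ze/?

/z/ is a voiced alveolar fricative. The preceding trigger /ɳ/ is retroflex, so /z/ must become retroflex as well.
Changing only its place to retroflex gives [ʐ] — the voiced retroflex fricative.

[zʊɳʐe]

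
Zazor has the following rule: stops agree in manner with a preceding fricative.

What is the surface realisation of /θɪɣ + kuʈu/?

[θɪɣxuʈu]

The rule targets /k/ (voiceless velar stop), which sits after the trigger /ɣ/ (fricative).
A voiceless velar fricative is [x], so the surface segment is [x].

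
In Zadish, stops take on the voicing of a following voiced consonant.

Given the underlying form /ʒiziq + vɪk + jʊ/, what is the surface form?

/q/ is a voiceless uvular stop. The following trigger /v/ is voiced, so /q/ must become voiced as well.
The voiced uvular stop is [ɢ], so /q/ → [ɢ].
At the second juncture, /k/ likewise becomes [g] adjacent to /j/.

[ʒiziɢvɪgjʊ]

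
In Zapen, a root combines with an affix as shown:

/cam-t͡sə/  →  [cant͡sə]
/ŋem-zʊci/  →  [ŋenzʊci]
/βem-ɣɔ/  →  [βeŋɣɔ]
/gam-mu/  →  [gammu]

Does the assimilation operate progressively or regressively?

Underlying /m/ is realised as [n] next to /t͡s/; /t͡s/ itself does not change.
The change bilabial → alveolar matches the place of the following /t͡s/, identifying this as place assimilation.
Checking the remaining alternations: /m/ → [n] before /z/ (bilabial → alveolar, matching alveolar); /m/ → [ŋ] before /ɣ/ (bilabial → velar, matching velar) — only place changes, and always toward the following segment.
Nothing changes in [gammu]: there the adjacent consonants already agree in place (/m/ and /m/ are both bilabial), so this form is consistent with the same rule.
Since the segment that changes precedes the conditioning segment, the assimilation is regressive.

regressive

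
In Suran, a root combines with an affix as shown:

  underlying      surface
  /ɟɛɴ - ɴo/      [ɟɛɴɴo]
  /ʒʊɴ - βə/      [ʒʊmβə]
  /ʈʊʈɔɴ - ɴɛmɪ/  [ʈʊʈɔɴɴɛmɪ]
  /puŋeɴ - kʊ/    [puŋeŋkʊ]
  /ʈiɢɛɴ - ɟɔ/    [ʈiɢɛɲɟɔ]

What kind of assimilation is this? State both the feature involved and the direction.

regressive place assimilation

The segment that alternates is /ɴ/, which surfaces as [m] when adjacent to /β/.
/ɴ/ is uvular while /β/ is bilabial; the output [m] is bilabial, matching the trigger — so the feature that spreads is place.
Manner and voice are unchanged, so the assimilation is partial, not total.
Checking the remaining alternations: /ɴ/ → [ŋ] before /k/ (uvular → velar, matching velar); /ɴ/ → [ɲ] before /ɟ/ (uvular → palatal, matching palatal) — only place changes, and always toward the following segment.
No alternation appears in [ɟɛɴɴo], [ʈʊʈɔɴɴɛmɪ]: there the adjacent consonants already agree in place (/ɴ/ and /ɴ/ are both uvular; /ɴ/ and /ɴ/ are both uvular), so these forms are consistent with the same rule.
The trigger is the following segment, so the direction is regressive (anticipatory).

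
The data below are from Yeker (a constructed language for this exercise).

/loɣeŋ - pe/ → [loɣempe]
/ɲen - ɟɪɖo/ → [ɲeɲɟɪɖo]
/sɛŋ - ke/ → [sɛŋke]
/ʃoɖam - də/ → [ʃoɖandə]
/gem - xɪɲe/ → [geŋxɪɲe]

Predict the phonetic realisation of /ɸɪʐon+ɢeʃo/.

The data show regressive place assimilation: /ŋ/ → [m] before /p/; /n/ → [ɲ] before /ɟ/; /m/ → [n] before /d/; /m/ → [ŋ] before /x/. In each pair only place changes, matching the following consonant, while manner and voice stay constant.
No alternation appears in [sɛŋke]: there the adjacent consonants already agree in place (/ŋ/ and /k/ are both velar), so this form is consistent with the same rule.
The rule targets /n/ (voiced alveolar nasal), which sits before the trigger /ɢ/ (uvular).
The voiced uvular nasal is [ɴ], so /n/ → [ɴ].

[ɸɪʐoɴɢeʃo]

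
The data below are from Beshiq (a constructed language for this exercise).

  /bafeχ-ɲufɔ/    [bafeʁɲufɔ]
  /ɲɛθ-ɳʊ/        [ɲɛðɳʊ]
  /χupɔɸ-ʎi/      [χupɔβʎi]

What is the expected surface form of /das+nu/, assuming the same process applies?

[daznu]

The data show regressive voicing assimilation: /χ/ → [ʁ] before /ɲ/; /θ/ → [ð] before /ɳ/; /ɸ/ → [β] before /ʎ/. In each pair only voicing changes, matching the following consonant, while place and manner stay constant.
/s/ is a voiceless alveolar fricative. The following trigger /n/ is voiced, so /s/ must become voiced as well.
A voiced alveolar fricative is [z], so the surface segment is [z].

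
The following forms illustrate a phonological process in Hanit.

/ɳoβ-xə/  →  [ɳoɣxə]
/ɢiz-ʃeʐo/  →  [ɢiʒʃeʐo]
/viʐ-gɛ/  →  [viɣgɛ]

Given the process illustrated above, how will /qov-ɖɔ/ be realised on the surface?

[qoʐɖɔ]

The data show regressive place assimilation: /β/ → [ɣ] before /x/; /z/ → [ʒ] before /ʃ/; /ʐ/ → [ɣ] before /g/. In each pair only place changes, matching the following consonant, while manner and voice stay constant.
The rule targets /v/ (voiced labiodental fricative), which sits before the trigger /ɖ/ (retroflex).
A voiced retroflex fricative is [ʐ], so the surface segment is [ʐ].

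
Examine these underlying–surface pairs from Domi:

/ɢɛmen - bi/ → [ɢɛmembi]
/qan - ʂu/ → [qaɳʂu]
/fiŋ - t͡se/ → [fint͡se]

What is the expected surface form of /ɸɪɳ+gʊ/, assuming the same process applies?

The data show regressive place assimilation: /n/ → [m] before /b/; /n/ → [ɳ] before /ʂ/; /ŋ/ → [n] before /t͡s/. In each pair only place changes, matching the following consonant, while manner and voice stay constant.
/ɳ/ is a voiced retroflex nasal. The following trigger /g/ is velar, so /ɳ/ must become velar as well.
The voiced velar nasal is [ŋ], so /ɳ/ → [ŋ].

[ɸɪŋgʊ]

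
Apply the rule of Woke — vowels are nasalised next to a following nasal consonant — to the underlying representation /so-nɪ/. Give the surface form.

The vowel /o/ is adjacent to the following nasal /n/, so it acquires [+nasal] and surfaces as [õ].

[sõnɪ]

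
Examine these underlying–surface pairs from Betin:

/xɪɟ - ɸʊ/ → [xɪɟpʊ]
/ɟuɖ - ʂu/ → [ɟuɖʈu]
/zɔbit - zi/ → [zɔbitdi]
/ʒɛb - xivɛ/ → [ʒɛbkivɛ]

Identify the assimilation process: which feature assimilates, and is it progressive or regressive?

progressive manner assimilation

Underlying /ɸ/ is realised as [p] next to /ɟ/; /ɟ/ itself does not change.
The change fricative → stop matches the manner of the preceding /ɟ/, identifying this as manner assimilation.
Place and voice are unchanged, so the assimilation is partial, not total.
The other alternating forms pattern the same way: /ʂ/ → [ʈ] after /ɖ/ (fricative → stop, matching a stop); /z/ → [d] after /t/ (fricative → stop, matching a stop); /x/ → [k] after /b/ (fricative → stop, matching a stop) — only manner changes, and always toward the preceding segment.
The trigger is the preceding segment, so the direction is progressive (perseverative).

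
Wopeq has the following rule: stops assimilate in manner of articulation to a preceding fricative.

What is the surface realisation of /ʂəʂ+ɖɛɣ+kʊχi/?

/ɖ/ is a voiced retroflex stop. The preceding trigger /ʂ/ is a fricative, so /ɖ/ must become a fricative as well.
A voiced retroflex fricative is [ʐ], so the surface segment is [ʐ].
At the second juncture, /k/ likewise becomes [x] adjacent to /ɣ/.

[ʂəʂʐɛɣxʊχi]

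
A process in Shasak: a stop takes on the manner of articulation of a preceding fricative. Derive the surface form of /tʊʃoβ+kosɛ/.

The rule targets /k/ (voiceless velar stop), which sits after the trigger /β/ (fricative).
Changing only its manner to fricative gives [x] — the voiceless velar fricative.

[tʊʃoβxosɛ]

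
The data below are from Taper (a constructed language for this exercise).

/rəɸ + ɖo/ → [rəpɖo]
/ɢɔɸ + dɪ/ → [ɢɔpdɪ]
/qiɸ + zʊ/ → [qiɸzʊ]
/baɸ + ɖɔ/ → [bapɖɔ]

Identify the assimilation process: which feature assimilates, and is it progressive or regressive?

The segment that alternates is /ɸ/, which surfaces as [p] when adjacent to /ɖ/.
/ɸ/ is a fricative while /ɖ/ is a stop; the output [p] is a stop, matching the trigger — so the feature that spreads is manner.
Place and voice are unchanged, so the assimilation is partial, not total.
The same holds elsewhere in the data: /ɸ/ → [p] before /d/ (fricative → stop, matching a stop) — only manner changes, and always toward the following segment.
No alternation appears in [qiɸzʊ]: there the adjacent consonants already agree in manner (/ɸ/ and /z/ are both fricatives), so this form is consistent with the same rule.
Since the segment that changes precedes the conditioning segment, the assimilation is regressive.

regressive manner assimilation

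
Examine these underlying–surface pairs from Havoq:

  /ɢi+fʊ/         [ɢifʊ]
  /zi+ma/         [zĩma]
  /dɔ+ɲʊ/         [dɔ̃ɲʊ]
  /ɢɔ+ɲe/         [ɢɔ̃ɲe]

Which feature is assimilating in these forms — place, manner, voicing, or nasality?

nasality

The vowel /i/ surfaces as nasalised [ĩ] next to the following nasal /m/ — it has acquired the [+nasal] feature of its neighbour.
The other form shows the same pattern: /ɔ/ → [ɔ̃] before /ɲ/ — each time a vowel is nasalised next to a following nasal.
No change occurs in [ɢifʊ] because the vowel at the boundary is adjacent to an oral consonant, not a nasal (/i/ next to /f/).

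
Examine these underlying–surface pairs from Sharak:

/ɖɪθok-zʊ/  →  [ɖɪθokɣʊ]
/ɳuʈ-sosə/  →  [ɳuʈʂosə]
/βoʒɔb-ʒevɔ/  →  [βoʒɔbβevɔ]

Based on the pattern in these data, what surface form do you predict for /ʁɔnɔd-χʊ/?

The data show progressive place assimilation: /z/ → [ɣ] after /k/; /s/ → [ʂ] after /ʈ/; /ʒ/ → [β] after /b/. In each pair only place changes, matching the preceding consonant, while manner and voice stay constant.
The rule targets /χ/ (voiceless uvular fricative), which sits after the trigger /d/ (alveolar).
The voiceless alveolar fricative is [s], so /χ/ → [s].

[ʁɔnɔdsʊ]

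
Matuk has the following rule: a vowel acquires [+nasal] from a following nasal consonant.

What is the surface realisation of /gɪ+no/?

/ɪ/ sits next to the nasal /n/ and is therefore nasalised to [ɪ̃].

[gɪ̃no]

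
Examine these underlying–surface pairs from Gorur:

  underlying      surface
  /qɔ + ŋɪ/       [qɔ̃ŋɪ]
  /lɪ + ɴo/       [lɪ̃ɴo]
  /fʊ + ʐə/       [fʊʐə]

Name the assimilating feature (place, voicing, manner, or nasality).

nasality

The vowel /ɔ/ surfaces as nasalised [ɔ̃] next to the following nasal /ŋ/ — it has acquired the [+nasal] feature of its neighbour.
The other form shows the same pattern: /ɪ/ → [ɪ̃] before /ɴ/ — each time a vowel is nasalised next to a following nasal.
No change occurs in [fʊʐə] because the vowel at the boundary is adjacent to an oral consonant, not a nasal (/ʊ/ next to /ʐ/).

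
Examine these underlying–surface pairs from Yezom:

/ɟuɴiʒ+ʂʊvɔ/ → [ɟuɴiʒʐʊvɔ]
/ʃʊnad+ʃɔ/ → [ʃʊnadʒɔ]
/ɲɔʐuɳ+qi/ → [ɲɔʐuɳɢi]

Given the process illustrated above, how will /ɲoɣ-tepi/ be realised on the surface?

[ɲoɣdepi]

The data show progressive voicing assimilation: /ʂ/ → [ʐ] after /ʒ/; /ʃ/ → [ʒ] after /d/; /q/ → [ɢ] after /ɳ/. In each pair only voicing changes, matching the preceding consonant, while place and manner stay constant.
The rule targets /t/ (voiceless alveolar stop), which sits after the trigger /ɣ/ (voiced).
A voiced alveolar stop is [d], so the surface segment is [d].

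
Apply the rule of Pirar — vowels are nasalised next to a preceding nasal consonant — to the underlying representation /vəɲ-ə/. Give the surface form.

[vəɲə̃]

The vowel /ə/ is adjacent to the preceding nasal /ɲ/, so it acquires [+nasal] and surfaces as [ə̃].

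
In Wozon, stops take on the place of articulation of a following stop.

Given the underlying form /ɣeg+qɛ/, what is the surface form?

[ɣeɢqɛ]

The rule targets /g/ (voiced velar stop), which sits before the trigger /q/ (uvular).
A voiced uvular stop is [ɢ], so the surface segment is [ɢ].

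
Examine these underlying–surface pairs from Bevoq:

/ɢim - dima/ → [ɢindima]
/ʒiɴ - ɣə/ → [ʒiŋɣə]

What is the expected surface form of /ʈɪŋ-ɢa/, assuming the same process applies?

[ʈɪɴɢa]

The data show regressive place assimilation: /m/ → [n] before /d/; /ɴ/ → [ŋ] before /ɣ/. In each pair only place changes, matching the following consonant, while manner and voice stay constant.
The rule targets /ŋ/ (voiced velar nasal), which sits before the trigger /ɢ/ (uvular).
A voiced uvular nasal is [ɴ], so the surface segment is [ɴ].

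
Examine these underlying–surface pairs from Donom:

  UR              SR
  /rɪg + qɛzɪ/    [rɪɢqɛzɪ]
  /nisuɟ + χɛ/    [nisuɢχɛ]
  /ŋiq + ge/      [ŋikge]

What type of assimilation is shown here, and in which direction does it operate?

regressive place assimilation

Comparing underlying and surface forms, /g/ → [ɢ] is the alternation; the neighbouring /q/ is constant.
/g/ is velar while /q/ is uvular; the output [ɢ] is uvular, matching the trigger — so the feature that spreads is place.
Manner and voice are unchanged, so the assimilation is partial, not total.
Checking the remaining alternations: /ɟ/ → [ɢ] before /χ/ (palatal → uvular, matching uvular); /q/ → [k] before /g/ (uvular → velar, matching velar) — only place changes, and always toward the following segment.
The trigger is the following segment, so the direction is regressive (anticipatory).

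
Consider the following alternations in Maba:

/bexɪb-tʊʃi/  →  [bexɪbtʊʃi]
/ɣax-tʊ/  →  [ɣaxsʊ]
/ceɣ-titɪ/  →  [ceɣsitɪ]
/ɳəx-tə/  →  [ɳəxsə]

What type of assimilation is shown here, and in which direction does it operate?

progressive manner assimilation

The segment that alternates is /t/, which surfaces as [s] when adjacent to /x/.
The change stop → fricative matches the manner of the preceding /x/, identifying this as manner assimilation.
Place and voice are unchanged, so the assimilation is partial, not total.
Checking the remaining alternation: /t/ → [s] after /ɣ/ (stop → fricative, matching a fricative) — only manner changes, and always toward the preceding segment.
Nothing changes in [bexɪbtʊʃi]: there the adjacent consonants already agree in manner (/t/ and /b/ are both stops), so this form is consistent with the same rule.
The trigger is the preceding segment, so the direction is progressive (perseverative).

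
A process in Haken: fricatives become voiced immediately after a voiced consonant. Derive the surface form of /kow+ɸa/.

[kowβa]

The rule targets /ɸ/ (voiceless bilabial fricative), which sits after the trigger /w/ (voiced).
A voiced bilabial fricative is [β], so the surface segment is [β].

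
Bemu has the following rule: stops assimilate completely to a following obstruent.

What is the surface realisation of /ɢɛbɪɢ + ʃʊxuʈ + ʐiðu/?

/ɢ/ is the segment targeted by the rule; it sits immediately before /ʃ/, so it assimilates completely and surfaces as [ʃ].
The same rule applies at the second boundary: /ʈ/ → [ʐ] next to /ʐ/.

[ɢɛbɪʃʃʊxuʐʐiðu]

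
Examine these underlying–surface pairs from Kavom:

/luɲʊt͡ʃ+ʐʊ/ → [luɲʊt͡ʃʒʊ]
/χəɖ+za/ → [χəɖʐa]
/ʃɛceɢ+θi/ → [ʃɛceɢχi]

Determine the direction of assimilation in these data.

progressive

Underlying /ʐ/ is realised as [ʒ] next to /t͡ʃ/; /t͡ʃ/ itself does not change.
The change retroflex → postalveolar matches the place of the preceding /t͡ʃ/, identifying this as place assimilation.
The same holds elsewhere in the data: /z/ → [ʐ] after /ɖ/ (alveolar → retroflex, matching retroflex); /θ/ → [χ] after /ɢ/ (dental → uvular, matching uvular) — only place changes, and always toward the preceding segment.
The trigger is the preceding segment, so the direction is progressive (perseverative).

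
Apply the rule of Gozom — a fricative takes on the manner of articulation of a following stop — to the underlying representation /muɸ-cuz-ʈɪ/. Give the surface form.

[mupcudʈɪ]

The rule targets /ɸ/ (voiceless bilabial fricative), which sits before the trigger /c/ (stop).
Changing only its manner to stop gives [p] — the voiceless bilabial stop.
The same rule applies at the second boundary: /z/ → [d] next to /ʈ/.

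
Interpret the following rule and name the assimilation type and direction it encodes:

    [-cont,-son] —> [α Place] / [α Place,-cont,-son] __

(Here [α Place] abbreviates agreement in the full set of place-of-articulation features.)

progressive place assimilation

The shared variable α links the value of the place features (abbreviated [Place]) on the target to the same value on the neighbouring segment, so place is the feature that assimilates.
Since the environment is written before the underscore, the trigger precedes the target; the direction is progressive.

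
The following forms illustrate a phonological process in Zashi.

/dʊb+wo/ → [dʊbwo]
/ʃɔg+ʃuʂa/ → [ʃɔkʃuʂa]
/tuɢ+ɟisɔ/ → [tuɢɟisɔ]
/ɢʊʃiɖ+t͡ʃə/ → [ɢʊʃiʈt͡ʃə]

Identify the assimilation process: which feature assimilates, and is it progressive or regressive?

regressive voicing assimilation

Underlying /g/ is realised as [k] next to /ʃ/; /ʃ/ itself does not change.
/g/ is voiced while /ʃ/ is voiceless; the output [k] is voiceless, matching the trigger — so the feature that spreads is voicing.
Place and manner are unchanged, so the assimilation is partial, not total.
The other alternating form patterns the same way: /ɖ/ → [ʈ] before /t͡ʃ/ (voiced → voiceless, matching voiceless) — only voicing changes, and always toward the following segment.
Nothing changes in [dʊbwo], [tuɢɟisɔ]: there the adjacent consonants already agree in voicing (/b/ and /w/ are both voiced; /ɢ/ and /ɟ/ are both voiced), so these forms are consistent with the same rule.
The trigger is the following segment, so the direction is regressive (anticipatory).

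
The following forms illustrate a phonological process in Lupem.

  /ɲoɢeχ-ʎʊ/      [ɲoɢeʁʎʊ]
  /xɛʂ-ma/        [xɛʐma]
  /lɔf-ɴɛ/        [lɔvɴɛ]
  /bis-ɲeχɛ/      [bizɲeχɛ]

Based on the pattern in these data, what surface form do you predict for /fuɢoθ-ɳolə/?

The data show regressive voicing assimilation: /χ/ → [ʁ] before /ʎ/; /ʂ/ → [ʐ] before /m/; /f/ → [v] before /ɴ/; /s/ → [z] before /ɲ/. In each pair only voicing changes, matching the following consonant, while place and manner stay constant.
The rule targets /θ/ (voiceless dental fricative), which sits before the trigger /ɳ/ (voiced).
A voiced dental fricative is [ð], so the surface segment is [ð].

[fuɢoðɳolə]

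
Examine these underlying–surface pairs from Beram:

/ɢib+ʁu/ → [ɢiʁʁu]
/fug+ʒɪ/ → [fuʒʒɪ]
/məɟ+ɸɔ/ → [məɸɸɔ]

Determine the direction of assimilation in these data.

The segment that alternates is /b/, which surfaces as [ʁ] when adjacent to /ʁ/.
The output [ʁ] is identical to the trigger /ʁ/ — every feature (place, manner, voicing) has been copied — so this is total assimilation.
The other forms behave the same way: /g/ → [ʒ] before /ʒ/; /ɟ/ → [ɸ] before /ɸ/ — in each case the output is a copy of the following consonant.
The trigger is the following segment, so the direction is regressive (anticipatory).

regressive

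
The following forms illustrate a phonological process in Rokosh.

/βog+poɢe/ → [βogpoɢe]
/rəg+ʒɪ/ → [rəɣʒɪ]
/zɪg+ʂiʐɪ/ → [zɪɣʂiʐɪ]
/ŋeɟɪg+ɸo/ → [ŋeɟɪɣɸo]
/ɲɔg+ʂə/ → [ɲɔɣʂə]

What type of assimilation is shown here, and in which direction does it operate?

Underlying /g/ is realised as [ɣ] next to /ʒ/; /ʒ/ itself does not change.
/g/ is a stop while /ʒ/ is a fricative; the output [ɣ] is a fricative, matching the trigger — so the feature that spreads is manner.
Place and voice are unchanged, so the assimilation is partial, not total.
The other alternating forms pattern the same way: /g/ → [ɣ] before /ʂ/ (stop → fricative, matching a fricative); /g/ → [ɣ] before /ɸ/ (stop → fricative, matching a fricative) — only manner changes, and always toward the following segment.
No alternation appears in [βogpoɢe]: there the adjacent consonants already agree in manner (/g/ and /p/ are both stops), so this form is consistent with the same rule.
The trigger is the following segment, so the direction is regressive (anticipatory).

regressive manner assimilation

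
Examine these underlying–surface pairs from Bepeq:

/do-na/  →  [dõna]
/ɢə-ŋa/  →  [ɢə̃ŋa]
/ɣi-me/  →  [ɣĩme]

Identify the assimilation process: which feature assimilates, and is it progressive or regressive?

regressive nasality assimilation (vowel nasalisation)

The vowel /o/ surfaces as nasalised [õ] next to the following nasal /n/ — it has acquired the [+nasal] feature of its neighbour.
The other forms show the same pattern: /ə/ → [ə̃] before /ŋ/; /i/ → [ĩ] before /m/ — each time a vowel is nasalised next to a following nasal.
Because the conditioning nasal is to the right of the vowel that changes, the process is regressive (anticipatory).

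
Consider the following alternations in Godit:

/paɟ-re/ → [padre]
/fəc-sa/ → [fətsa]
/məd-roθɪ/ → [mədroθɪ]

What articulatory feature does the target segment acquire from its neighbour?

place

The segment that alternates is /ɟ/, which surfaces as [d] when adjacent to /r/.
The change palatal → alveolar matches the place of the following /r/, identifying this as place assimilation.
The same holds elsewhere in the data: /c/ → [t] before /s/ (palatal → alveolar, matching alveolar) — only place changes, and always toward the following segment.
Nothing changes in [mədroθɪ]: there the adjacent consonants already agree in place (/d/ and /r/ are both alveolar), so this form is consistent with the same rule.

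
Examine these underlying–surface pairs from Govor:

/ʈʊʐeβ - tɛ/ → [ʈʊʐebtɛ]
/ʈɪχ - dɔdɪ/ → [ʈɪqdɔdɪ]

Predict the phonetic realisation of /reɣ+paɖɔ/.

[regpaɖɔ]

The data show regressive manner assimilation: /β/ → [b] before /t/; /χ/ → [q] before /d/. In each pair only manner changes, matching the following consonant, while place and voice stay constant.
The rule targets /ɣ/ (voiced velar fricative), which sits before the trigger /p/ (stop).
A voiced velar stop is [g], so the surface segment is [g].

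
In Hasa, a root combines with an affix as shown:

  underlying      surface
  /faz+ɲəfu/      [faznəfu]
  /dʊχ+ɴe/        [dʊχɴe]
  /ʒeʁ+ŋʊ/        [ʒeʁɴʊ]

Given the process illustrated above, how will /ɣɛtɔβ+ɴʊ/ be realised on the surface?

The data show progressive place assimilation: /ɲ/ → [n] after /z/; /ŋ/ → [ɴ] after /ʁ/. In each pair only place changes, matching the preceding consonant, while manner and voice stay constant.
Nothing changes in [dʊχɴe]: there the adjacent consonants already agree in place (/ɴ/ and /χ/ are both uvular), so this form is consistent with the same rule.
/ɴ/ is a voiced uvular nasal. The preceding trigger /β/ is bilabial, so /ɴ/ must become bilabial as well.
Changing only its place to bilabial gives [m] — the voiced bilabial nasal.

[ɣɛtɔβmʊ]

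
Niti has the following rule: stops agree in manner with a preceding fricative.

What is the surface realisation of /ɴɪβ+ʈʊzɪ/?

The rule targets /ʈ/ (voiceless retroflex stop), which sits after the trigger /β/ (fricative).
A voiceless retroflex fricative is [ʂ], so the surface segment is [ʂ].

[ɴɪβʂʊzɪ]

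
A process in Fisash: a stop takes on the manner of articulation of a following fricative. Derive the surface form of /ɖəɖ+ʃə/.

/ɖ/ is a voiced retroflex stop. The following trigger /ʃ/ is a fricative, so /ɖ/ must become a fricative as well.
A voiced retroflex fricative is [ʐ], so the surface segment is [ʐ].

[ɖəʐʃə]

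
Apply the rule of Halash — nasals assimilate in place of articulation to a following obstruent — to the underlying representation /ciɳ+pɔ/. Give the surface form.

The rule targets /ɳ/ (voiced retroflex nasal), which sits before the trigger /p/ (bilabial).
The voiced bilabial nasal is [m], so /ɳ/ → [m].

[cimpɔ]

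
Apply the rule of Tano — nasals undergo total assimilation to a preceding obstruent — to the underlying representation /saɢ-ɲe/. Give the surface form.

[saɢɢe]

/ɲ/ is the segment targeted by the rule; it sits immediately after /ɢ/, so it assimilates completely and surfaces as [ɢ].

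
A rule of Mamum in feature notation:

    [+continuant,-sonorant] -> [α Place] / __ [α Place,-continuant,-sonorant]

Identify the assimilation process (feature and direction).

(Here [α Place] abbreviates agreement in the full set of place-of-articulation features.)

The rule copies the place features (abbreviated [Place]) from the environment onto the target, so the assimilating feature is place.
Since the environment is written after the underscore, the trigger follows the target; the direction is regressive.

regressive place assimilation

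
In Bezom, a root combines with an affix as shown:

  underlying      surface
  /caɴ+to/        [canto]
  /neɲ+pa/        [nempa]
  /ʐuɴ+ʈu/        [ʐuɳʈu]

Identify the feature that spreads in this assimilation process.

The segment that alternates is /ɴ/, which surfaces as [n] when adjacent to /t/.
The change uvular → alveolar matches the place of the following /t/, identifying this as place assimilation.
The same holds elsewhere in the data: /ɲ/ → [m] before /p/ (palatal → bilabial, matching bilabial); /ɴ/ → [ɳ] before /ʈ/ (uvular → retroflex, matching retroflex) — only place changes, and always toward the following segment.

place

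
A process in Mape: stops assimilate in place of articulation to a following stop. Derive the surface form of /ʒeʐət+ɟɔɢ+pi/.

[ʒeʐəcɟɔbpi]

/t/ is a voiceless alveolar stop. The following trigger /ɟ/ is palatal, so /t/ must become palatal as well.
The voiceless palatal stop is [c], so /t/ → [c].
The same rule applies at the second boundary: /ɢ/ → [b] next to /p/.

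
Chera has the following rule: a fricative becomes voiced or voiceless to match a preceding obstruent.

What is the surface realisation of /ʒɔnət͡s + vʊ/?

[ʒɔnət͡sfʊ]

The rule targets /v/ (voiced labiodental fricative), which sits after the trigger /t͡s/ (voiceless).
Changing only its voicing to voiceless gives [f] — the voiceless labiodental fricative.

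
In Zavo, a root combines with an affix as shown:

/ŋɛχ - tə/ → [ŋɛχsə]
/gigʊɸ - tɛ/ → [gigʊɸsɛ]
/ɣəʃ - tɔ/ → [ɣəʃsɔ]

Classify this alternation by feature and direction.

Comparing underlying and surface forms, /t/ → [s] is the alternation; the neighbouring /χ/ is constant.
/t/ is a stop while /χ/ is a fricative; the output [s] is a fricative, matching the trigger — so the feature that spreads is manner.
Place and voice are unchanged, so the assimilation is partial, not total.
Checking the remaining alternations: /t/ → [s] after /ɸ/ (stop → fricative, matching a fricative); /t/ → [s] after /ʃ/ (stop → fricative, matching a fricative) — only manner changes, and always toward the preceding segment.
Since the segment that changes follows the conditioning segment, the assimilation is progressive.

progressive manner assimilation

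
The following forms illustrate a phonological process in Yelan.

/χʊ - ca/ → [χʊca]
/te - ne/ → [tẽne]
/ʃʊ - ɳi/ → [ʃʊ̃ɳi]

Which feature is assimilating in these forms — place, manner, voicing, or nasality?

nasality

The vowel /e/ surfaces as nasalised [ẽ] next to the following nasal /n/ — it has acquired the [+nasal] feature of its neighbour.
The other form shows the same pattern: /ʊ/ → [ʊ̃] before /ɳ/ — each time a vowel is nasalised next to a following nasal.
No change occurs in [χʊca] because the vowel at the boundary is adjacent to an oral consonant, not a nasal (/ʊ/ next to /c/).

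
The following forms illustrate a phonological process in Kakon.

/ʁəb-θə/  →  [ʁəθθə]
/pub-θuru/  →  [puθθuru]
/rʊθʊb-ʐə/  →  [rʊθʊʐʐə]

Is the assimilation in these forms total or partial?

total assimilation

Underlying /b/ is realised as [θ] next to /θ/; /θ/ itself does not change.
The output [θ] is identical to the trigger /θ/ — every feature (place, manner, voicing) has been copied — so this is total assimilation.
The other form behaves the same way: /b/ → [ʐ] before /ʐ/ — in each case the output is a copy of the following consonant.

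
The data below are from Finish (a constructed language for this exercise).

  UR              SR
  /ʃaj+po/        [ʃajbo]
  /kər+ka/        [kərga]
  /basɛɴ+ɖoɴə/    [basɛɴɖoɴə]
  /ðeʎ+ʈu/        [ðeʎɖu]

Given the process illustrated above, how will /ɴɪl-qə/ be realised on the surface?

[ɴɪlɢə]

The data show progressive voicing assimilation: /p/ → [b] after /j/; /k/ → [g] after /r/; /ʈ/ → [ɖ] after /ʎ/. In each pair only voicing changes, matching the preceding consonant, while place and manner stay constant.
Nothing changes in [basɛɴɖoɴə]: there the adjacent consonants already agree in voicing (/ɖ/ and /ɴ/ are both voiced), so this form is consistent with the same rule.
/q/ is a voiceless uvular stop. The preceding trigger /l/ is voiced, so /q/ must become voiced as well.
A voiced uvular stop is [ɢ], so the surface segment is [ɢ].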